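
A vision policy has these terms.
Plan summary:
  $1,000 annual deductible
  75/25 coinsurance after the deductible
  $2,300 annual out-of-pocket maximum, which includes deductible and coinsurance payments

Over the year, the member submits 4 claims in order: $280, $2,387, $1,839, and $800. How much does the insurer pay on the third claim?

$1,379.25

Claim 1 ($280): entire amount goes to the deductible. Cost to member: $280. OOP to date $280. Plan pays $280 − $280 = $0.
Claim 2 ($2,387): $720 to deductible, leaving $1,667; coinsurance $1,667 × 25% = $416.75. Member pays $1,136.75; OOP now $1,416.75. Plan pays $2,387 − $1,136.75 = $1,250.25.
Claim 3 ($1,839): 25% coinsurance on $1,839 = $459.75. Cost to member: $459.75. OOP to date $1,876.50. Insurer: $1,839 − $459.75 = $1,379.25.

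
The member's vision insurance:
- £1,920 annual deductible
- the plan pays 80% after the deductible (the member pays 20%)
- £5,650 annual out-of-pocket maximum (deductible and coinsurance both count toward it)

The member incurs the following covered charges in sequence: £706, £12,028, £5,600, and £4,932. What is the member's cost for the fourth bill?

Bill 1, £706: fully absorbed by the deductible. Cost to member: £706. OOP to date £706.
Bill 2, £12,028: £1,214 finishes the deductible; £10,814 goes to coinsurance; 20% of £10,814 = £2,162.80. Cost to member: £3,376.80. OOP to date £4,082.80.
Bill 3, £5,600: deductible already satisfied, so member's share is 20% × £5,600 = £1,120. Member pays £1,120; OOP now £5,202.80.
Bill 4, £4,932: deductible met; 20% of £4,932 = £986.40. That would push OOP to £6,189.20, over the £5,650 cap, so member pays £5,650 − £5,202.80 = £447.20.

£447.20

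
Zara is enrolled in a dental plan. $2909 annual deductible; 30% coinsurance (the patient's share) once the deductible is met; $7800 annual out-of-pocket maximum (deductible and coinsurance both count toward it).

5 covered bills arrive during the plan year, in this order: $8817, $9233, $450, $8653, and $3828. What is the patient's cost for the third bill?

$135

Bill 1, $8817: $2909 to deductible, leaving $5908; patient's 30% is $1772.40. Patient pays $4681.40; OOP now $4681.40.
Bill 2, $9233: deductible met; 30% of $9233 = $2769.90. Cost to patient: $2769.90. OOP to date $7451.30.
Bill 3, $450: deductible met; 30% of $450 = $135. Patient owes $135 (running OOP $7586.30).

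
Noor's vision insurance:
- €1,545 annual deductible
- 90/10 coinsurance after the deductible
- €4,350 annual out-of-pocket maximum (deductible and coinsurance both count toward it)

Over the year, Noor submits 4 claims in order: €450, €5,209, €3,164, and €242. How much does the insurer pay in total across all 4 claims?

€6,768

Bill 1, €450: fully absorbed by the deductible. Member pays €450; OOP now €450. Plan pays €450 − €450 = €0.
Bill 2, €5,209: €1,095 finishes the deductible; €4,114 goes to coinsurance; 10% of €4,114 = €411.40. Member pays €1,506.40; OOP now €1,956.40. Plan pays €5,209 − €1,506.40 = €3,702.60.
Bill 3, €3,164: deductible already satisfied, so member's share is 10% × €3,164 = €316.40. Member pays €316.40; OOP now €2,272.80. Plan pays €3,164 − €316.40 = €2,847.60.
Bill 4, €242: deductible met; 10% of €242 = €24.20. Member owes €24.20 (running OOP €2,297). Plan pays €242 − €24.20 = €217.80.
Insurer total: €0 + €3,702.60 + €2,847.60 + €217.80 = €6,768.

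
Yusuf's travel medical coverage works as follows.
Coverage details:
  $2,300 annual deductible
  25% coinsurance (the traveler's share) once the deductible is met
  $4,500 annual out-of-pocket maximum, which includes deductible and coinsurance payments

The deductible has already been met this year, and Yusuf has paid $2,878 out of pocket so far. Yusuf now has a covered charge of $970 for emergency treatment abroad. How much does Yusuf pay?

$242.50

The deductible is already satisfied, so the full bill goes to coinsurance.
Coinsurance: $970 × 25% = $242.50.
Cumulative spending $2,878 + $242.50 = $3,120.50 stays under the $4,500 maximum.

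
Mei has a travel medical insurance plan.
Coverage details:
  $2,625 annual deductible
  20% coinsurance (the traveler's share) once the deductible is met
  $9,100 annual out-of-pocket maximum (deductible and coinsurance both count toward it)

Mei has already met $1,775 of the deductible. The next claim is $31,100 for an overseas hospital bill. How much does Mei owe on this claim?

Deductible still to meet: $2,625 − $1,775 = $850.
After the $850 deductible portion, $31,100 − $850 = $30,250 is subject to coinsurance.
Coinsurance: $30,250 × 20% = $6,050.
That puts the traveler's cost at $850 + $6,050 = $6,900 before any cap.
Year-to-date out-of-pocket becomes $1,775 + $6,900 = $8,675, still under the $9,100 maximum, so no cap applies.

$6,900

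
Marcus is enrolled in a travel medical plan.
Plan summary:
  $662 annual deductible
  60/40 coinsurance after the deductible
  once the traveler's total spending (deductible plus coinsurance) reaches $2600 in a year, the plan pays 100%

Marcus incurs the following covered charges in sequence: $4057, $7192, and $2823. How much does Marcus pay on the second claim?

Claim 1 — $4057: $662 to deductible, leaving $3395; coinsurance $3395 × 40% = $1358. Traveler owes $2020 (running OOP $2020).
Claim 2 — $7192: 40% coinsurance on $7192 = $2876.80. OOP would hit $4896.80 > $2600, so the cap limits the traveler to $2600 − $2020 = $580.

$580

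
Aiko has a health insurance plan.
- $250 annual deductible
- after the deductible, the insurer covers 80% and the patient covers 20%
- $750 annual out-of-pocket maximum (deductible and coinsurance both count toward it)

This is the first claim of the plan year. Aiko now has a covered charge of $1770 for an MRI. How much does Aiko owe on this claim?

Deductible not yet touched, so the first $250 of the bill goes to the deductible.
The remaining $1520 (= $1770 − $250) moves to coinsurance.
Coinsurance: $1520 × 20% = $304.
That puts the patient's cost at $250 + $304 = $554 before any cap.
Total out-of-pocket so far would be $0 + $554 = $554, below the $750 cap — no reduction.

$554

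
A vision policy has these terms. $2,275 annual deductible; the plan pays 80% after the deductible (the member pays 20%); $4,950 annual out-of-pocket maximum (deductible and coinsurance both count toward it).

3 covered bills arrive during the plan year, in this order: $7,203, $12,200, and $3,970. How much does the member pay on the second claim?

Bill 1, $7,203: deductible takes $2,275, $4,928 remains; member's 20% is $985.60. Cost to member: $3,260.60. OOP to date $3,260.60.
Bill 2, $12,200: deductible met; 20% of $12,200 = $2,440. OOP would hit $5,700.60 > $4,950, so the cap limits the member to $4,950 − $3,260.60 = $1,689.40.

$1,689.40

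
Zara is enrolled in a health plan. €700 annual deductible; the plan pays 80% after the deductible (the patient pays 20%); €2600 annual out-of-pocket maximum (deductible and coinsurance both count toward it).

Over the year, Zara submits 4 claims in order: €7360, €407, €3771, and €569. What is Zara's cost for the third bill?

€486.60

Bill 1, €7360: €700 finishes the deductible; €6660 goes to coinsurance; coinsurance €6660 × 20% = €1332. Patient pays €2032; OOP now €2032.
Bill 2, €407: deductible already satisfied, so patient's share is 20% × €407 = €81.40. Patient pays €81.40; OOP now €2113.40.
Bill 3, €3771: deductible already satisfied, so patient's share is 20% × €3771 = €754.20. Adding that to €2113.40 gives €2867.60, past the €2600 cap; patient pays only €2600 − €2113.40 = €486.60.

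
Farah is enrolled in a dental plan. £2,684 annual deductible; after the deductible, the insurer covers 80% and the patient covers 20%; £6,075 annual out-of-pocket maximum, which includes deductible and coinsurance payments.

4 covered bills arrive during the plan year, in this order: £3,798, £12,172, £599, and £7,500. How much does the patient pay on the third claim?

£119.80

Claim 1 — £3,798: deductible takes £2,684, £1,114 remains; coinsurance £1,114 × 20% = £222.80. Patient pays £2,906.80; OOP now £2,906.80.
Claim 2 — £12,172: 20% coinsurance on £12,172 = £2,434.40. Patient owes £2,434.40 (running OOP £5,341.20).
Claim 3 — £599: deductible already satisfied, so patient's share is 20% × £599 = £119.80. Patient owes £119.80 (running OOP £5,461).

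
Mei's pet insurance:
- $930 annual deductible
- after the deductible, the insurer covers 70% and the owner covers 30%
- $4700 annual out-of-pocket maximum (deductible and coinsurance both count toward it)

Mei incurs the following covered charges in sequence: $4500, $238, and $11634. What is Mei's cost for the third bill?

Claim 1 ($4500): $930 finishes the deductible; $3570 goes to coinsurance; coinsurance $3570 × 30% = $1071. Owner owes $2001 (running OOP $2001).
Claim 2 ($238): deductible met; 30% of $238 = $71.40. Owner owes $71.40 (running OOP $2072.40).
Claim 3 ($11634): deductible already satisfied, so owner's share is 30% × $11634 = $3490.20. OOP would hit $5562.60 > $4700, so the cap limits the owner to $4700 − $2072.40 = $2627.60.

$2627.60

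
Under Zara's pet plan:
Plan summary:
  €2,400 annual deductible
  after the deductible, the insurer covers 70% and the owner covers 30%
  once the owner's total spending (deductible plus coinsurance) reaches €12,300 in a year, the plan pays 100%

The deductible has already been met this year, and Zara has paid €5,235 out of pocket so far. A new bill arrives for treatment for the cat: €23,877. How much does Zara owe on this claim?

€7,065

With the deductible met, the entire €23,877 is subject to coinsurance.
Owner's 30% share of €23,877 is €7,163.10.
Adding €7,163.10 to the €5,235 already spent would give €12,398.10, which exceeds the €12,300 cap; the owner pays just €12,300 − €5,235 = €7,065.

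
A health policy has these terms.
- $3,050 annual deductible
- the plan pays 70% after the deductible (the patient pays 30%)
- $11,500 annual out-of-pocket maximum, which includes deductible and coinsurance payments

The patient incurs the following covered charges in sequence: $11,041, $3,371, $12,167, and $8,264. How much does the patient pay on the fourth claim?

$1,391.30

#1 ($11,041): $3,050 finishes the deductible; $7,991 goes to coinsurance; 30% of $7,991 = $2,397.30. Patient pays $5,447.30; OOP now $5,447.30.
#2 ($3,371): deductible met; 30% of $3,371 = $1,011.30. Cost to patient: $1,011.30. OOP to date $6,458.60.
#3 ($12,167): deductible already satisfied, so patient's share is 30% × $12,167 = $3,650.10. Patient owes $3,650.10 (running OOP $10,108.70).
#4 ($8,264): deductible already satisfied, so patient's share is 30% × $8,264 = $2,479.20. OOP would hit $12,587.90 > $11,500, so the cap limits the patient to $11,500 − $10,108.70 = $1,391.30.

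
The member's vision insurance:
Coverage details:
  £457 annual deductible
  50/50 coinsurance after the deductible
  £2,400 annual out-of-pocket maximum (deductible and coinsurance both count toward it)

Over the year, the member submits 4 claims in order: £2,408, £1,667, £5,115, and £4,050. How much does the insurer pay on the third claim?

Claim 1 — £2,408: deductible takes £457, £1,951 remains; 50% of £1,951 = £975.50. Member pays £1,432.50; OOP now £1,432.50. Insurer: £2,408 − £1,432.50 = £975.50.
Claim 2 — £1,667: deductible met; 50% of £1,667 = £833.50. Member owes £833.50 (running OOP £2,266). Plan pays £1,667 − £833.50 = £833.50.
Claim 3 — £5,115: deductible met; 50% of £5,115 = £2,557.50. Adding that to £2,266 gives £4,823.50, past the £2,400 cap; member pays only £2,400 − £2,266 = £134. Insurer: £5,115 − £134 = £4,981.

£4,981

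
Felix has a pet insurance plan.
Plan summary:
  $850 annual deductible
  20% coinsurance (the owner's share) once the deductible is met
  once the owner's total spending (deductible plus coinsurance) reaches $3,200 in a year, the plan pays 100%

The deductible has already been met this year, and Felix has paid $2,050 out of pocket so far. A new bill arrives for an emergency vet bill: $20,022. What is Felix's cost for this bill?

$1,150

With the deductible met, the entire $20,022 is subject to coinsurance.
Owner's 20% share of $20,022 is $4,004.40.
That would bring total out-of-pocket to $6,054.40, past the $3,200 cap. The owner is capped at $3,200 − $2,050 = $1,150 on this claim.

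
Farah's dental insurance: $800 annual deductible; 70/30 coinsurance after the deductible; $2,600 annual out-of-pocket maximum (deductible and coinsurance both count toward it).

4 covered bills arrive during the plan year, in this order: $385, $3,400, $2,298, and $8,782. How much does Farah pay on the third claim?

Bill 1, $385: fully absorbed by the deductible. Patient pays $385; OOP now $385.
Bill 2, $3,400: $415 finishes the deductible; $2,985 goes to coinsurance; patient's 30% is $895.50. Cost to patient: $1,310.50. OOP to date $1,695.50.
Bill 3, $2,298: deductible met; 30% of $2,298 = $689.40. Patient owes $689.40 (running OOP $2,384.90).

$689.40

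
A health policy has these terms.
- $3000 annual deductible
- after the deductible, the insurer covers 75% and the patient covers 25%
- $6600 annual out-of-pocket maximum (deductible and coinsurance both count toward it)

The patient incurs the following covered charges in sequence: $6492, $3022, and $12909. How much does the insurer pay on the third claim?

$10937.50

#1 ($6492): $3000 finishes the deductible; $3492 goes to coinsurance; patient's 25% is $873. Cost to patient: $3873. OOP to date $3873. Plan pays $6492 − $3873 = $2619.
#2 ($3022): deductible already satisfied, so patient's share is 25% × $3022 = $755.50. Patient pays $755.50; OOP now $4628.50. Plan pays $3022 − $755.50 = $2266.50.
#3 ($12909): deductible already satisfied, so patient's share is 25% × $12909 = $3227.25. OOP would hit $7855.75 > $6600, so the cap limits the patient to $6600 − $4628.50 = $1971.50. Insurer: $12909 − $1971.50 = $10937.50.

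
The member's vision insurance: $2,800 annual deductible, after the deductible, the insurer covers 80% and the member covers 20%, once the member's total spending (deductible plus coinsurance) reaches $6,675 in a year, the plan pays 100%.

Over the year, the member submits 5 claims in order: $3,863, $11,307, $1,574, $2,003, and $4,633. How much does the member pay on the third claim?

$314.80

Claim 1 — $3,863: $2,800 finishes the deductible; $1,063 goes to coinsurance; member's 20% is $212.60. Member pays $3,012.60; OOP now $3,012.60.
Claim 2 — $11,307: deductible already satisfied, so member's share is 20% × $11,307 = $2,261.40. Cost to member: $2,261.40. OOP to date $5,274.
Claim 3 — $1,574: deductible met; 20% of $1,574 = $314.80. Member pays $314.80; OOP now $5,588.80.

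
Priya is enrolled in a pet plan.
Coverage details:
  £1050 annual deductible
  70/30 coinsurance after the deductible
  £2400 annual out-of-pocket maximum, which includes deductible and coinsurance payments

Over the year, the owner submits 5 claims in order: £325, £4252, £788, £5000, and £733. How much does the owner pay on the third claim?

£236.40

Claim 1 — £325: entire amount goes to the deductible. Cost to owner: £325. OOP to date £325.
Claim 2 — £4252: £725 finishes the deductible; £3527 goes to coinsurance; 30% of £3527 = £1058.10. Cost to owner: £1783.10. OOP to date £2108.10.
Claim 3 — £788: deductible already satisfied, so owner's share is 30% × £788 = £236.40. Cost to owner: £236.40. OOP to date £2344.50.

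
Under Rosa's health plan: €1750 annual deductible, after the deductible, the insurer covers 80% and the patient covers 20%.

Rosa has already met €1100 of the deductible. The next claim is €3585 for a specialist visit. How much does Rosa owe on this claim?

€1100 of the €1750 deductible is already met, leaving €650.
That leaves €3585 − €650 = €2935 for coinsurance.
Coinsurance: €2935 × 20% = €587.
Patient responsibility: €650 + €587 = €1237.

€1237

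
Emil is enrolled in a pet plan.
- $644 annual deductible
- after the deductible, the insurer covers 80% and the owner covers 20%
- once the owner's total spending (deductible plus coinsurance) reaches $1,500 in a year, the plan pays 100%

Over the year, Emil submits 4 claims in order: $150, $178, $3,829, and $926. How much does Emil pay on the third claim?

Claim 1 ($150): all of it applies to the deductible. Owner owes $150 (running OOP $150).
Claim 2 ($178): all of it applies to the deductible. Owner owes $178 (running OOP $328).
Claim 3 ($3,829): $316 to deductible, leaving $3,513; coinsurance $3,513 × 20% = $702.60. Owner pays $1,018.60; OOP now $1,346.60.

$1,018.60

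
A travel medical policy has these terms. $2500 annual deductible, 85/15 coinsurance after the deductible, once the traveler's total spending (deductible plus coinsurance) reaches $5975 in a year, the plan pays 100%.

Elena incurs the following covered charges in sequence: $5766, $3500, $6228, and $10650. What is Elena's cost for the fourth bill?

#1 ($5766): $2500 finishes the deductible; $3266 goes to coinsurance; 15% of $3266 = $489.90. Cost to traveler: $2989.90. OOP to date $2989.90.
#2 ($3500): deductible met; 15% of $3500 = $525. Traveler pays $525; OOP now $3514.90.
#3 ($6228): deductible met; 15% of $6228 = $934.20. Traveler pays $934.20; OOP now $4449.10.
#4 ($10650): deductible already satisfied, so traveler's share is 15% × $10650 = $1597.50. Adding that to $4449.10 gives $6046.60, past the $5975 cap; traveler pays only $5975 − $4449.10 = $1525.90.

$1525.90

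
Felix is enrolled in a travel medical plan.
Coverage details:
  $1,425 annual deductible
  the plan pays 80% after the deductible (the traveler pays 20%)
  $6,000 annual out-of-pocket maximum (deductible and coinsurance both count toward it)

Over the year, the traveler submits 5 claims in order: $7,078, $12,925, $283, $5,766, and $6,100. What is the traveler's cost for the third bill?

$56.60

Claim 1 ($7,078): deductible takes $1,425, $5,653 remains; coinsurance $5,653 × 20% = $1,130.60. Traveler pays $2,555.60; OOP now $2,555.60.
Claim 2 ($12,925): deductible already satisfied, so traveler's share is 20% × $12,925 = $2,585. Cost to traveler: $2,585. OOP to date $5,140.60.
Claim 3 ($283): deductible already satisfied, so traveler's share is 20% × $283 = $56.60. Traveler pays $56.60; OOP now $5,197.20.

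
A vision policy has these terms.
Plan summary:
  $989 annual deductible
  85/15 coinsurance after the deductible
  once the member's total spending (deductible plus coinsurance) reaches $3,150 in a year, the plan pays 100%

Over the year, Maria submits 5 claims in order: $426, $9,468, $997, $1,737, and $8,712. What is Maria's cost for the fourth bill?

$260.55

Claim 1 ($426): all of it applies to the deductible. Cost to member: $426. OOP to date $426.
Claim 2 ($9,468): $563 to deductible, leaving $8,905; coinsurance $8,905 × 15% = $1,335.75. Cost to member: $1,898.75. OOP to date $2,324.75.
Claim 3 ($997): deductible met; 15% of $997 = $149.55. Member owes $149.55 (running OOP $2,474.30).
Claim 4 ($1,737): deductible already satisfied, so member's share is 15% × $1,737 = $260.55. Member owes $260.55 (running OOP $2,734.85).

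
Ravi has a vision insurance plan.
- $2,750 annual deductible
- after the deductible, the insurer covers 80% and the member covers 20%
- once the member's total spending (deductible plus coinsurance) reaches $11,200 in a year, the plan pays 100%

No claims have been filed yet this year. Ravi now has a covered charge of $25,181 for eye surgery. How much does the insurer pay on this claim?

Nothing has been paid toward the $2,750 deductible, so the first $2,750 of this charge is applied there.
After the $2,750 deductible portion, $25,181 − $2,750 = $22,431 is subject to coinsurance.
Member's 20% share of $22,431 is $4,486.20.
So the member owes $2,750 + $4,486.20 = $7,236.20 before any cap.
Total out-of-pocket so far would be $0 + $7,236.20 = $7,236.20, below the $11,200 cap — no reduction.
The plan picks up $25,181 − $7,236.20 = $17,944.80.

$17,944.80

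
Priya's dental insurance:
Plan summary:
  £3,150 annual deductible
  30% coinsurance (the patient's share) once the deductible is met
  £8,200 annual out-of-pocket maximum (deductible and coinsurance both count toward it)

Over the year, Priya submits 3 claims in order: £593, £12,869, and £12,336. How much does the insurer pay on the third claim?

£10,379.60

Claim 1 (£593): entire amount goes to the deductible. Cost to patient: £593. OOP to date £593. Plan pays £593 − £593 = £0.
Claim 2 (£12,869): £2,557 to deductible, leaving £10,312; coinsurance £10,312 × 30% = £3,093.60. Cost to patient: £5,650.60. OOP to date £6,243.60. Insurer: £12,869 − £5,650.60 = £7,218.40.
Claim 3 (£12,336): deductible met; 30% of £12,336 = £3,700.80. That would push OOP to £9,944.40, over the £8,200 cap, so patient pays £8,200 − £6,243.60 = £1,956.40. Plan pays £12,336 − £1,956.40 = £10,379.60.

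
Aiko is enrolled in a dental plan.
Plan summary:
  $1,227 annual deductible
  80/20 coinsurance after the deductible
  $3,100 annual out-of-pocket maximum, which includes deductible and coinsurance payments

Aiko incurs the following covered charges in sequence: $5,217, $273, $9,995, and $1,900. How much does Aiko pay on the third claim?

#1 ($5,217): $1,227 finishes the deductible; $3,990 goes to coinsurance; patient's 20% is $798. Cost to patient: $2,025. OOP to date $2,025.
#2 ($273): deductible met; 20% of $273 = $54.60. Cost to patient: $54.60. OOP to date $2,079.60.
#3 ($9,995): deductible already satisfied, so patient's share is 20% × $9,995 = $1,999. That would push OOP to $4,078.60, over the $3,100 cap, so patient pays $3,100 − $2,079.60 = $1,020.40.

$1,020.40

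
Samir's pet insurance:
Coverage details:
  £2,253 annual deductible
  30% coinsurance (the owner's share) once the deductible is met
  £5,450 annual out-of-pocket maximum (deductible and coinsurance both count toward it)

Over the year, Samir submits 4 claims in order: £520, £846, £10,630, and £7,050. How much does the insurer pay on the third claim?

£6,820.10

Claim 1 — £520: all of it applies to the deductible. Cost to owner: £520. OOP to date £520. Plan pays £520 − £520 = £0.
Claim 2 — £846: fully absorbed by the deductible. Cost to owner: £846. OOP to date £1,366. Insurer: £846 − £846 = £0.
Claim 3 — £10,630: deductible takes £887, £9,743 remains; coinsurance £9,743 × 30% = £2,922.90. Owner owes £3,809.90 (running OOP £5,175.90). Insurer: £10,630 − £3,809.90 = £6,820.10.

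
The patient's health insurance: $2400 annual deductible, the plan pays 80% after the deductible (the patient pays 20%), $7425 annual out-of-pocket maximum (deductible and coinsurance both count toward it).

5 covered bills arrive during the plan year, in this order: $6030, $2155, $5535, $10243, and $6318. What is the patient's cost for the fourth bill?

Claim 1 ($6030): $2400 finishes the deductible; $3630 goes to coinsurance; 20% of $3630 = $726. Cost to patient: $3126. OOP to date $3126.
Claim 2 ($2155): 20% coinsurance on $2155 = $431. Patient owes $431 (running OOP $3557).
Claim 3 ($5535): 20% coinsurance on $5535 = $1107. Cost to patient: $1107. OOP to date $4664.
Claim 4 ($10243): 20% coinsurance on $10243 = $2048.60. Patient owes $2048.60 (running OOP $6712.60).

$2048.60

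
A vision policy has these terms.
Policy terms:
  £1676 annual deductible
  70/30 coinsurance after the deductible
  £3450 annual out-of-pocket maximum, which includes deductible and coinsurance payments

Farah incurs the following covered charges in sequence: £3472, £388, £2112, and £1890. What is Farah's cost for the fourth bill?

£485.20

Claim 1 (£3472): £1676 to deductible, leaving £1796; coinsurance £1796 × 30% = £538.80. Member owes £2214.80 (running OOP £2214.80).
Claim 2 (£388): deductible already satisfied, so member's share is 30% × £388 = £116.40. Member owes £116.40 (running OOP £2331.20).
Claim 3 (£2112): 30% coinsurance on £2112 = £633.60. Cost to member: £633.60. OOP to date £2964.80.
Claim 4 (£1890): deductible already satisfied, so member's share is 30% × £1890 = £567. That would push OOP to £3531.80, over the £3450 cap, so member pays £3450 − £2964.80 = £485.20.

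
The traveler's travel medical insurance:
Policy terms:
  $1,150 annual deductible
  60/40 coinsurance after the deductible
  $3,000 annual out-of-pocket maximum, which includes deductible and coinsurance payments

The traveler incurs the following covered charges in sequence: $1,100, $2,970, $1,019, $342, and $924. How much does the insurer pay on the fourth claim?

Bill 1, $1,100: all of it applies to the deductible. Traveler pays $1,100; OOP now $1,100. Insurer: $1,100 − $1,100 = $0.
Bill 2, $2,970: $50 finishes the deductible; $2,920 goes to coinsurance; traveler's 40% is $1,168. Cost to traveler: $1,218. OOP to date $2,318. Plan pays $2,970 − $1,218 = $1,752.
Bill 3, $1,019: 40% coinsurance on $1,019 = $407.60. Traveler pays $407.60; OOP now $2,725.60. Plan pays $1,019 − $407.60 = $611.40.
Bill 4, $342: deductible met; 40% of $342 = $136.80. Traveler pays $136.80; OOP now $2,862.40. Plan pays $342 − $136.80 = $205.20.

$205.20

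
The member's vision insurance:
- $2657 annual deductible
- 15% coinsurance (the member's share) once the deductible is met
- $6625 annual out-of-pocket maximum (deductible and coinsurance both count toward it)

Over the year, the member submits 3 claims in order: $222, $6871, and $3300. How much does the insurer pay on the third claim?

#1 ($222): all of it applies to the deductible. Cost to member: $222. OOP to date $222. Plan pays $222 − $222 = $0.
#2 ($6871): $2435 finishes the deductible; $4436 goes to coinsurance; coinsurance $4436 × 15% = $665.40. Member pays $3100.40; OOP now $3322.40. Plan pays $6871 − $3100.40 = $3770.60.
#3 ($3300): 15% coinsurance on $3300 = $495. Cost to member: $495. OOP to date $3817.40. Plan pays $3300 − $495 = $2805.

$2805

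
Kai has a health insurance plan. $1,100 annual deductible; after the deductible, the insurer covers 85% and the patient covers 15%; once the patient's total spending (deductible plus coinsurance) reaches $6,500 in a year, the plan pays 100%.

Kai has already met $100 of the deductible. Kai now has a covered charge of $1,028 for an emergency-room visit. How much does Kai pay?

$100 of the $1,100 deductible is already met, leaving $1,000.
After the $1,000 deductible portion, $1,028 − $1,000 = $28 is subject to coinsurance.
Patient's 15% share of $28 is $4.20.
So the patient owes $1,000 + $4.20 = $1,004.20 before any cap.
Cumulative spending $100 + $1,004.20 = $1,104.20 stays under the $6,500 maximum.

$1,004.20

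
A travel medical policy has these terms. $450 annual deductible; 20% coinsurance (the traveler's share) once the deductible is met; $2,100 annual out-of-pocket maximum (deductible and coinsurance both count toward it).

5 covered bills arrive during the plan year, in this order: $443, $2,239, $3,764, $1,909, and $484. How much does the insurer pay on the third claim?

#1 ($443): all of it applies to the deductible. Traveler pays $443; OOP now $443. Insurer: $443 − $443 = $0.
#2 ($2,239): deductible takes $7, $2,232 remains; coinsurance $2,232 × 20% = $446.40. Traveler owes $453.40 (running OOP $896.40). Plan pays $2,239 − $453.40 = $1,785.60.
#3 ($3,764): deductible already satisfied, so traveler's share is 20% × $3,764 = $752.80. Traveler owes $752.80 (running OOP $1,649.20). Plan pays $3,764 − $752.80 = $3,011.20.

$3,011.20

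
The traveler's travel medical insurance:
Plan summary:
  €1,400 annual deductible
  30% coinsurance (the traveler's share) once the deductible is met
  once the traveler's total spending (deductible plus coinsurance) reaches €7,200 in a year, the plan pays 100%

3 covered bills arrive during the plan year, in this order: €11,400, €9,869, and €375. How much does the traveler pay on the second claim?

€2,800

#1 (€11,400): deductible takes €1,400, €10,000 remains; traveler's 30% is €3,000. Traveler owes €4,400 (running OOP €4,400).
#2 (€9,869): 30% coinsurance on €9,869 = €2,960.70. OOP would hit €7,360.70 > €7,200, so the cap limits the traveler to €7,200 − €4,400 = €2,800.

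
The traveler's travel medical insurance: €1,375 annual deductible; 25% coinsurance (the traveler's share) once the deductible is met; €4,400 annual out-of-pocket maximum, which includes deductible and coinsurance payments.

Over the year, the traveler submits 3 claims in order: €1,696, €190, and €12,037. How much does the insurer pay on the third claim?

#1 (€1,696): €1,375 finishes the deductible; €321 goes to coinsurance; traveler's 25% is €80.25. Cost to traveler: €1,455.25. OOP to date €1,455.25. Plan pays €1,696 − €1,455.25 = €240.75.
#2 (€190): 25% coinsurance on €190 = €47.50. Traveler pays €47.50; OOP now €1,502.75. Plan pays €190 − €47.50 = €142.50.
#3 (€12,037): 25% coinsurance on €12,037 = €3,009.25. That would push OOP to €4,512, over the €4,400 cap, so traveler pays €4,400 − €1,502.75 = €2,897.25. Plan pays €12,037 − €2,897.25 = €9,139.75.

€9,139.75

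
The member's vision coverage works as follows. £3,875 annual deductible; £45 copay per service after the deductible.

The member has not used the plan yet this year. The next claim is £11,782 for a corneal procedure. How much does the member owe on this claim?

Nothing has been paid toward the £3,875 deductible, so the first £3,875 of this charge is applied there.
The remaining £7,907 (= £11,782 − £3,875) moves to the copay.
Copay on this service: £45.
So the member owes £3,875 + £45 = £3,920.

£3,920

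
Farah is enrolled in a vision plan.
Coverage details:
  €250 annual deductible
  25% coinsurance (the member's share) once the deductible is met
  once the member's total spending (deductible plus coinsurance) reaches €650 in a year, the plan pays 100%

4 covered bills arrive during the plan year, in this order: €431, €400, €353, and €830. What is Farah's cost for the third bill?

€88.25

#1 (€431): deductible takes €250, €181 remains; coinsurance €181 × 25% = €45.25. Member pays €295.25; OOP now €295.25.
#2 (€400): deductible already satisfied, so member's share is 25% × €400 = €100. Member owes €100 (running OOP €395.25).
#3 (€353): 25% coinsurance on €353 = €88.25. Member pays €88.25; OOP now €483.50.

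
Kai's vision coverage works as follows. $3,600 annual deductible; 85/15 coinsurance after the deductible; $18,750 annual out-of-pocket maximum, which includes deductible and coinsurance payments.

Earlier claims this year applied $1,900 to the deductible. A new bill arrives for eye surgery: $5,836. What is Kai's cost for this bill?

Deductible still to meet: $3,600 − $1,900 = $1,700.
The remaining $4,136 (= $5,836 − $1,700) moves to coinsurance.
Member's 15% share of $4,136 is $620.40.
So the member owes $1,700 + $620.40 = $2,320.40 before any cap.
Total out-of-pocket so far would be $1,900 + $2,320.40 = $4,220.40, below the $18,750 cap — no reduction.

$2,320.40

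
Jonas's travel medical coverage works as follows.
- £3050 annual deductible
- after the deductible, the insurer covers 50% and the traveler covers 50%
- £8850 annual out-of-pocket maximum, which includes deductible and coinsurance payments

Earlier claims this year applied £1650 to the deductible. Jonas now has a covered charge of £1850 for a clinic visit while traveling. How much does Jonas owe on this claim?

Deductible still to meet: £3050 − £1650 = £1400.
After the £1400 deductible portion, £1850 − £1400 = £450 is subject to coinsurance.
Coinsurance: £450 × 50% = £225.
So the traveler owes £1400 + £225 = £1625 before any cap.
Cumulative spending £1650 + £1625 = £3275 stays under the £8850 maximum.

£1625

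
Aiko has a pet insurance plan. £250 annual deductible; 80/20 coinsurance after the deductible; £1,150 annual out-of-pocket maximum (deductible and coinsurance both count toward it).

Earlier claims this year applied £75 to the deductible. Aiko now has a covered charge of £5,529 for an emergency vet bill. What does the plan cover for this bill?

Remaining deductible: £250 − £75 = £175.
After the £175 deductible portion, £5,529 − £175 = £5,354 is subject to coinsurance.
20% of £5,354 = £1,070.80 falls to the owner.
That puts the owner's cost at £175 + £1,070.80 = £1,245.80 before any cap.
Adding £1,245.80 to the £75 already spent would give £1,320.80, which exceeds the £1,150 cap; the owner pays just £1,150 − £75 = £1,075.
The plan picks up £5,529 − £1,075 = £4,454.

£4,454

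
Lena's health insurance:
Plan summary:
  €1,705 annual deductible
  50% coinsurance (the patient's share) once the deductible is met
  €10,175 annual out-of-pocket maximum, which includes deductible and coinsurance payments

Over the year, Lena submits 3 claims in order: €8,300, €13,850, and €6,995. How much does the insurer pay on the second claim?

Claim 1 (€8,300): €1,705 to deductible, leaving €6,595; coinsurance €6,595 × 50% = €3,297.50. Cost to patient: €5,002.50. OOP to date €5,002.50. Plan pays €8,300 − €5,002.50 = €3,297.50.
Claim 2 (€13,850): deductible already satisfied, so patient's share is 50% × €13,850 = €6,925. OOP would hit €11,927.50 > €10,175, so the cap limits the patient to €10,175 − €5,002.50 = €5,172.50. Insurer: €13,850 − €5,172.50 = €8,677.50.

€8,677.50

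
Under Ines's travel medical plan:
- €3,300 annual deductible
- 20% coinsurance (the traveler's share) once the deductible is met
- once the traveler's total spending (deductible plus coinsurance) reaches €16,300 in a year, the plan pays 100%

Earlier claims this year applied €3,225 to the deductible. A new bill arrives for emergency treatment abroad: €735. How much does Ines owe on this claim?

€207

€3,225 of the €3,300 deductible is already met, leaving €75.
After the €75 deductible portion, €735 − €75 = €660 is subject to coinsurance.
Traveler's 20% share of €660 is €132.
Traveler responsibility before any cap: €75 + €132 = €207.
Cumulative spending €3,225 + €207 = €3,432 stays under the €16,300 maximum.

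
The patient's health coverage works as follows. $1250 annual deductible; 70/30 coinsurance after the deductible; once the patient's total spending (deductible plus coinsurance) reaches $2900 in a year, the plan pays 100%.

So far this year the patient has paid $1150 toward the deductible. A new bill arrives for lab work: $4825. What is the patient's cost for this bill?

$1517.50

$1150 of the $1250 deductible is already met, leaving $100.
The remaining $4725 (= $4825 − $100) moves to coinsurance.
Patient's 30% share of $4725 is $1417.50.
Patient responsibility before any cap: $100 + $1417.50 = $1517.50.
Total out-of-pocket so far would be $1150 + $1517.50 = $2667.50, below the $2900 cap — no reduction.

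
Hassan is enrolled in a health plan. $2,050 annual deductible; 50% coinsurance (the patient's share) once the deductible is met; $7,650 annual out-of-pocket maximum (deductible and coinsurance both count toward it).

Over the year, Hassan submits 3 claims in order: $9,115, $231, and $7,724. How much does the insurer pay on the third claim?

$5,772

Bill 1, $9,115: deductible takes $2,050, $7,065 remains; coinsurance $7,065 × 50% = $3,532.50. Cost to patient: $5,582.50. OOP to date $5,582.50. Plan pays $9,115 − $5,582.50 = $3,532.50.
Bill 2, $231: 50% coinsurance on $231 = $115.50. Cost to patient: $115.50. OOP to date $5,698. Plan pays $231 − $115.50 = $115.50.
Bill 3, $7,724: deductible met; 50% of $7,724 = $3,862. Adding that to $5,698 gives $9,560, past the $7,650 cap; patient pays only $7,650 − $5,698 = $1,952. Insurer: $7,724 − $1,952 = $5,772.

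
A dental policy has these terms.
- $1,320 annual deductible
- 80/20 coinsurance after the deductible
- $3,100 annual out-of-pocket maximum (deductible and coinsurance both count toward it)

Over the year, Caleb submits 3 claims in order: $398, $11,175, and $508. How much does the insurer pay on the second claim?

$8,473

Claim 1 ($398): fully absorbed by the deductible. Cost to patient: $398. OOP to date $398. Plan pays $398 − $398 = $0.
Claim 2 ($11,175): deductible takes $922, $10,253 remains; 20% of $10,253 = $2,050.60. Claim cost before the cap: $922 + $2,050.60 = $2,972.60. OOP would hit $3,370.60 > $3,100, so the cap limits the patient to $3,100 − $398 = $2,702. Plan pays $11,175 − $2,702 = $8,473.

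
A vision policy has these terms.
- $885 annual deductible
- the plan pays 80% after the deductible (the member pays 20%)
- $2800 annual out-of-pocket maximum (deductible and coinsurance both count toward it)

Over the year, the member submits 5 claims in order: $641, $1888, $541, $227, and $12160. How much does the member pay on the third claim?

#1 ($641): entire amount goes to the deductible. Cost to member: $641. OOP to date $641.
#2 ($1888): deductible takes $244, $1644 remains; 20% of $1644 = $328.80. Member owes $572.80 (running OOP $1213.80).
#3 ($541): 20% coinsurance on $541 = $108.20. Member pays $108.20; OOP now $1322.

$108.20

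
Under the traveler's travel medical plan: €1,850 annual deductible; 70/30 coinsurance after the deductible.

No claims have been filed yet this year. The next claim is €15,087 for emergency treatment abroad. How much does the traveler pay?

€5,821.10

Nothing has been paid toward the €1,850 deductible, so the first €1,850 of this charge is applied there.
After the €1,850 deductible portion, €15,087 − €1,850 = €13,237 is subject to coinsurance.
Traveler's 30% share of €13,237 is €3,971.10.
So the traveler owes €1,850 + €3,971.10 = €5,821.10.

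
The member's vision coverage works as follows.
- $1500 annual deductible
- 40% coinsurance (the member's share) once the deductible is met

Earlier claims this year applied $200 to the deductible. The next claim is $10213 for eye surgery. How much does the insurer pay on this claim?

$5347.80

Remaining deductible: $1500 − $200 = $1300.
The remaining $8913 (= $10213 − $1300) moves to coinsurance.
Coinsurance: $8913 × 40% = $3565.20.
Member responsibility: $1300 + $3565.20 = $4865.20.
The plan picks up $10213 − $4865.20 = $5347.80.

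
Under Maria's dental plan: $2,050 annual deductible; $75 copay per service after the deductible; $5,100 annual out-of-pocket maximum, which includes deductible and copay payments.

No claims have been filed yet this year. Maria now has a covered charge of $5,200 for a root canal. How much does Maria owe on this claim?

$2,125

Deductible not yet touched, so the first $2,050 of the bill goes to the deductible.
That leaves $5,200 − $2,050 = $3,150 for the copay.
Copay on this service: $75.
So the patient owes $2,050 + $75 = $2,125 before any cap.
Year-to-date out-of-pocket becomes $0 + $2,125 = $2,125, still under the $5,100 maximum, so no cap applies.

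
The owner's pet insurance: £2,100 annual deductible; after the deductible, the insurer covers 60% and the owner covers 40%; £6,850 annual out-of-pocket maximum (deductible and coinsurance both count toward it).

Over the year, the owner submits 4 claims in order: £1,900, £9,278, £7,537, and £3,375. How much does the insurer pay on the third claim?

£6,418.20

#1 (£1,900): entire amount goes to the deductible. Cost to owner: £1,900. OOP to date £1,900. Insurer: £1,900 − £1,900 = £0.
#2 (£9,278): deductible takes £200, £9,078 remains; coinsurance £9,078 × 40% = £3,631.20. Cost to owner: £3,831.20. OOP to date £5,731.20. Plan pays £9,278 − £3,831.20 = £5,446.80.
#3 (£7,537): deductible already satisfied, so owner's share is 40% × £7,537 = £3,014.80. OOP would hit £8,746 > £6,850, so the cap limits the owner to £6,850 − £5,731.20 = £1,118.80. Insurer: £7,537 − £1,118.80 = £6,418.20.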